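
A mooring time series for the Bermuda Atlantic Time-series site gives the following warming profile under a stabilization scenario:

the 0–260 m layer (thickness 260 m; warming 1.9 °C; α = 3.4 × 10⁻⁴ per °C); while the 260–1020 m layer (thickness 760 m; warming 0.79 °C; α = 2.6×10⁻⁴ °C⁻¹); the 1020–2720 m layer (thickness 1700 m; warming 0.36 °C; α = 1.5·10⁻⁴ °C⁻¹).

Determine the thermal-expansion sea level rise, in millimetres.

416 mm

0–260 m: 3.4×10⁻⁴ × 260 × 1.9 = 0.16796 m
Layer 2: 0.79 × 2.6×10⁻⁴ × 760 = 0.156104 m
0.36 × 1700 × 1.5×10⁻⁴ = 0.09180 m
Δh = 0.16796 + 0.156104 + 0.09180 = 0.415864 m ≈ 416 mm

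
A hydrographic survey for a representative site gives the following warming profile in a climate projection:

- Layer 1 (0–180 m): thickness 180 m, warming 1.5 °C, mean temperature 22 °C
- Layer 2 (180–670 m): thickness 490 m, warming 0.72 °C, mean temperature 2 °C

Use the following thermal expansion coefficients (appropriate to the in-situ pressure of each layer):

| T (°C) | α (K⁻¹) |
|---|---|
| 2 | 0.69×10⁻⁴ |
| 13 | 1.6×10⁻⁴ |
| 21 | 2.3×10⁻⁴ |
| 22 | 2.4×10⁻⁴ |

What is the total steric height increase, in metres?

Layer 1 at 22 °C → α = 2.4×10⁻⁴ K⁻¹
Layer 2 at 2 °C → α = 0.69×10⁻⁴ K⁻¹
0–180 m: 180 × 1.5 × 2.4×10⁻⁴ = 0.06480 m
180–670 m: 0.72 × 490 × 0.69×10⁻⁴ = 0.0243432 m
Δh = 0.06480 + 0.0243432 = 0.0891432 m

0.0891 m of thermosteric rise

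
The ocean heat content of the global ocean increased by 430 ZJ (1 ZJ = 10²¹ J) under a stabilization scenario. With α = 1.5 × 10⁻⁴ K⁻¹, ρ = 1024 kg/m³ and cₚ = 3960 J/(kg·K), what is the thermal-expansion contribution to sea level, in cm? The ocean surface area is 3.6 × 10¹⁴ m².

Δh = 4.42 cm

Per unit area: Q = 430×10²¹ / (3.6×10¹⁴) ≈ 1.194×10⁹ J/m²
Δh = αQ/(ρcₚ) = 1.5×10⁻⁴ × 1.194×10⁹ / (1024 × 3960) ≈ 0.044167 m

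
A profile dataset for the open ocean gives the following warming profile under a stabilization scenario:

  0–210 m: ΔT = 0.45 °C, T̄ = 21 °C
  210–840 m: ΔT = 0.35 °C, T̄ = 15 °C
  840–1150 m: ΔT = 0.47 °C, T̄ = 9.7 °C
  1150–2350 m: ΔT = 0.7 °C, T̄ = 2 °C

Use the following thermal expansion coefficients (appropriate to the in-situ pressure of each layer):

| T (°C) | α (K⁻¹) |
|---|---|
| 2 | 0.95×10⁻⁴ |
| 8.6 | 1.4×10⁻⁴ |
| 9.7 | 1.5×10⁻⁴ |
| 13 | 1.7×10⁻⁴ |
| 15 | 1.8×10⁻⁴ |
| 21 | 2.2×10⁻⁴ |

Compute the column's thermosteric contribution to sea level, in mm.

160 mm

Layer 1 at 21 °C → α = 2.2×10⁻⁴ K⁻¹
Layer 2 at 15 °C → α = 1.8×10⁻⁴ K⁻¹
Layer 3 at 9.7 °C → α = 1.5×10⁻⁴ K⁻¹
Layer 4 at 2 °C → α = 0.95×10⁻⁴ K⁻¹
2.2×10⁻⁴ × 0.45 × 210 = 0.02079 m
Layer 2: 0.35 × 1.8×10⁻⁴ × 630 = 0.03969 m
840–1150 m: 0.47 × 310 × 1.5×10⁻⁴ = 0.021855 m
1150–2350 m: 0.95×10⁻⁴ × 1200 × 0.7 = 0.07980 m
Δh = 0.02079 + 0.03969 + 0.021855 + 0.07980 = 0.162135 m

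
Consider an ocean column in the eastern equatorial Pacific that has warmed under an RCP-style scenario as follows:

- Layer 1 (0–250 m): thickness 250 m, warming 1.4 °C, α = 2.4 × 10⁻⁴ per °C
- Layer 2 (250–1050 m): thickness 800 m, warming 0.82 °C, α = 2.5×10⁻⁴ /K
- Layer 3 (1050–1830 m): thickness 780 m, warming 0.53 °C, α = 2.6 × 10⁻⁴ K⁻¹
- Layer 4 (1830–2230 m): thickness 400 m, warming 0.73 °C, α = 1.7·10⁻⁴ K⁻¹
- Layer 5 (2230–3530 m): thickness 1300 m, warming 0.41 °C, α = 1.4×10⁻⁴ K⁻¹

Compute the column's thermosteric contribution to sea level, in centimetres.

1.4 × 250 × 2.4×10⁻⁴ = 0.08400 m
Layer 2: 0.82 × 2.5×10⁻⁴ × 800 = 0.16400 m
Layer 3: 780 × 0.53 × 2.6×10⁻⁴ = 0.107484 m
1830–2230 m: 0.73 × 1.7×10⁻⁴ × 400 = 0.04964 m
2230–3530 m: 1300 × 1.4×10⁻⁴ × 0.41 = 0.07462 m
Δh = 0.08400 + 0.16400 + 0.107484 + 0.04964 + 0.07462 = 0.479744 m ≈ 48.0 cm

about 48.0 cm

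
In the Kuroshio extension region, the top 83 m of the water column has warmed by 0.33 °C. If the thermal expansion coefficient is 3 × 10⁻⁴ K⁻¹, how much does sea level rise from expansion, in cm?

Δh = αΔT·H = 3×10⁻⁴ × 0.33 × 83 = 0.008217 m

0.822 cm of thermosteric rise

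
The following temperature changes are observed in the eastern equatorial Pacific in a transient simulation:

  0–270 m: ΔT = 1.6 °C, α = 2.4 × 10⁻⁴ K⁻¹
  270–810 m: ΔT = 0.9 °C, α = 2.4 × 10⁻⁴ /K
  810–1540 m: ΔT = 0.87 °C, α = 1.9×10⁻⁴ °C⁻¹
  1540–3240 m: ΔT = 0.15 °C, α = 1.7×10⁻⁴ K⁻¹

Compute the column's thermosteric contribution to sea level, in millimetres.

about 384 mm

0–270 m: 270 × 2.4×10⁻⁴ × 1.6 = 0.10368 m
270–810 m: 0.9 × 540 × 2.4×10⁻⁴ = 0.11664 m
Layer 3: 1.9×10⁻⁴ × 730 × 0.87 = 0.120669 m
0.15 × 1.7×10⁻⁴ × 1700 = 0.04335 m
Δh = 0.10368 + 0.11664 + 0.120669 + 0.04335 = 0.384339 m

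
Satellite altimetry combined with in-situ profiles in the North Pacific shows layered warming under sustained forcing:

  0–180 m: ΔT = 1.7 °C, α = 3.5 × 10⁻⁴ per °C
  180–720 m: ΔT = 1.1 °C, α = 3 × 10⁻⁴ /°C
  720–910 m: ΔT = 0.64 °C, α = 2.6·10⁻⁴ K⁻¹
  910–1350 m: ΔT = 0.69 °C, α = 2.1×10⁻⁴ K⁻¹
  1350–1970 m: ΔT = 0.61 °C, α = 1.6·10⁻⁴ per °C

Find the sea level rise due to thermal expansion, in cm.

44 cm

Layer 1: 1.7 × 180 × 3.5×10⁻⁴ = 0.10710 m
180–720 m: 1.1 × 540 × 3×10⁻⁴ = 0.17820 m
720–910 m: 2.6×10⁻⁴ × 0.64 × 190 = 0.031616 m
Layer 4: 2.1×10⁻⁴ × 0.69 × 440 = 0.063756 m
Layer 5: 620 × 1.6×10⁻⁴ × 0.61 = 0.060512 m
Δh = 0.10710 + 0.17820 + 0.031616 + 0.063756 + 0.060512 = 0.441184 m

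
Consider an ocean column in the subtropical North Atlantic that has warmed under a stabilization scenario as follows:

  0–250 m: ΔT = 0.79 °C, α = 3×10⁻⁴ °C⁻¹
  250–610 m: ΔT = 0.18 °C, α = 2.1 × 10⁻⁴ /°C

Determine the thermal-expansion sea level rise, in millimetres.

0–250 m: 3×10⁻⁴ × 0.79 × 250 = 0.05925 m
250–610 m: 0.18 × 360 × 2.1×10⁻⁴ = 0.013608 m
Δh = 0.05925 + 0.013608 = 0.072858 m ≈ 72.9 mm

72.9 mm of thermosteric rise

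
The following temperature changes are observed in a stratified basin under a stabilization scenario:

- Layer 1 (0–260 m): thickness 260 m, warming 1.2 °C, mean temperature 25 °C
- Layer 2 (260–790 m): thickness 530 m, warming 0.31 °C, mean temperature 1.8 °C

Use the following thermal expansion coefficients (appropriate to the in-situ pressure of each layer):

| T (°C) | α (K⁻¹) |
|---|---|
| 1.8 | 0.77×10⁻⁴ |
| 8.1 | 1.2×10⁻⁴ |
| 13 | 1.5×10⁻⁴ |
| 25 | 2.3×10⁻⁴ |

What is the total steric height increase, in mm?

84.4 mm of thermosteric rise

Layer 1 at 25 °C → α = 2.3×10⁻⁴ K⁻¹
Layer 2 at 1.8 °C → α = 0.77×10⁻⁴ K⁻¹
Layer 1: 260 × 2.3×10⁻⁴ × 1.2 = 0.07176 m
260–790 m: 530 × 0.31 × 0.77×10⁻⁴ = 0.0126511 m
Δh = 0.07176 + 0.0126511 = 0.0844111 m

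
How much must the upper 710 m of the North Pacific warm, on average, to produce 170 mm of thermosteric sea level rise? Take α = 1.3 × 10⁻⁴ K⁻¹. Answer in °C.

ΔT = Δh/(αH) = 0.17 / (1.3×10⁻⁴ × 710) ≈ 1.842 °C

ΔT ≈ 1.8 °C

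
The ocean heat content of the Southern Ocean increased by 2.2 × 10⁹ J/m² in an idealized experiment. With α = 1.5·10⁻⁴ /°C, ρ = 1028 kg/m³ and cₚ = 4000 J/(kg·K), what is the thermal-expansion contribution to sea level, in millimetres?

about 80.3 mm

Δh = αQ/(ρcₚ) = 1.5×10⁻⁴ × 2.2×10⁹ / (1028 × 4000) ≈ 0.080253 m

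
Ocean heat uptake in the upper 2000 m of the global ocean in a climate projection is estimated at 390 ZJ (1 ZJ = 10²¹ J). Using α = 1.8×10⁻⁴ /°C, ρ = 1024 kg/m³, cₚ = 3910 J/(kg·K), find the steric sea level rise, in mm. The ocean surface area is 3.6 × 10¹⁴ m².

49 mm

Per unit area: Q = 390×10²¹ / (3.6×10¹⁴) ≈ 1.083×10⁹ J/m²
Δh = αQ/(ρcₚ) = 1.8×10⁻⁴ × 1.083×10⁹ / (1024 × 3910) ≈ 0.048688 m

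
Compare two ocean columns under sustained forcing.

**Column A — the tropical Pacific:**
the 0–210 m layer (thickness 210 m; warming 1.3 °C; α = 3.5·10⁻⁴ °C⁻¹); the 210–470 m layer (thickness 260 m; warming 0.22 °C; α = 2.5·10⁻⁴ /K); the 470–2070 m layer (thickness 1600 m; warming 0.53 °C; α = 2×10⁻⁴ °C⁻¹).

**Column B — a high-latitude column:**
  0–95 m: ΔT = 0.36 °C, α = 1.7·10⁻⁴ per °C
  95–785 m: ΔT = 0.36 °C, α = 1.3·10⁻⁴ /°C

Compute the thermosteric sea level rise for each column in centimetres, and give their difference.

Δh_A ≈ 28 cm, Δh_B ≈ 3.8 cm; difference ≈ 24 cm

A Layer 1: 3.5×10⁻⁴ × 210 × 1.3 = 0.09555 m
A 260 × 0.22 × 2.5×10⁻⁴ = 0.01430 m
A 0.53 × 2×10⁻⁴ × 1600 = 0.16960 m
A total: 0.27945 m
B Layer 1: 1.7×10⁻⁴ × 95 × 0.36 = 0.005814 m
B 0.36 × 1.3×10⁻⁴ × 690 = 0.032292 m
B total: 0.038106 m
Difference: 0.27945 − 0.038106 = 0.241344 m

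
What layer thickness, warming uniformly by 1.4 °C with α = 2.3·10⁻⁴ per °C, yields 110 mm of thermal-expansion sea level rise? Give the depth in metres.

H = Δh/(αΔT) = 0.11 / (2.3×10⁻⁴ × 1.4) ≈ 341.6 m

342 m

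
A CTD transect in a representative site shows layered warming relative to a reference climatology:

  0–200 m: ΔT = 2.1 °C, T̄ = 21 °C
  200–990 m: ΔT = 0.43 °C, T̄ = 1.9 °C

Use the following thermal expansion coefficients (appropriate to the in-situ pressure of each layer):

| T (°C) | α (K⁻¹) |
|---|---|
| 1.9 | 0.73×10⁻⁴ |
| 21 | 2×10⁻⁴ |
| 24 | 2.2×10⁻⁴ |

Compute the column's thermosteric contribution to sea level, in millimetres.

Layer 1 at 21 °C → α = 2×10⁻⁴ K⁻¹
Layer 2 at 1.9 °C → α = 0.73×10⁻⁴ K⁻¹
2.1 × 200 × 2×10⁻⁴ = 0.08400 m
200–990 m: 0.73×10⁻⁴ × 790 × 0.43 = 0.0247981 m
Δh = 0.08400 + 0.0247981 = 0.1087981 m ≈ 109 mm

109 mm of thermosteric rise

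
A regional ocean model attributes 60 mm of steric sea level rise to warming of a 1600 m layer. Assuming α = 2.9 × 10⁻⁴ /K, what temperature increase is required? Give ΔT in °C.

ΔT = Δh/(αH) = 0.06 / (2.9×10⁻⁴ × 1600) ≈ 0.1293 °C

about 0.13 °C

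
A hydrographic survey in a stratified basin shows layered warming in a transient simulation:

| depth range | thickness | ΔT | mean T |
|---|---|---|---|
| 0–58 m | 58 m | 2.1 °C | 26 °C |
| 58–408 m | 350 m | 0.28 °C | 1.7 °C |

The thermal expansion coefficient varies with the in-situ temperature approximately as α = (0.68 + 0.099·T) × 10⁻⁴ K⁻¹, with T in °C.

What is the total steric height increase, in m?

Δh = 0.0479 m

Layer 1: α = (0.68 + 0.099×26)×10⁻⁴ = 3.254×10⁻⁴ K⁻¹
Layer 2: α = (0.68 + 0.099×1.7)×10⁻⁴ = 0.8483×10⁻⁴ K⁻¹
Layer 1: 2.1 × 3.254×10⁻⁴ × 58 = 0.03963372 m
350 × 0.28 × 0.8483×10⁻⁴ = 0.00831334 m
Δh = 0.03963372 + 0.00831334 = 0.04794706 m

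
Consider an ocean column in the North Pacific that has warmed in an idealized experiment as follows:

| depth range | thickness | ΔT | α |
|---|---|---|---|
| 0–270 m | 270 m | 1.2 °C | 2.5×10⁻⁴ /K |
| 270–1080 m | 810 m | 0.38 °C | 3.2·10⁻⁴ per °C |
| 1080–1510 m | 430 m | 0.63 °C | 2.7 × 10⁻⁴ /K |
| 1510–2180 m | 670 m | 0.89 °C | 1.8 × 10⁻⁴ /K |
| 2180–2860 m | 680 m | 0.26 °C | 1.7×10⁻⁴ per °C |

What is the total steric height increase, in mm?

0–270 m: 270 × 2.5×10⁻⁴ × 1.2 = 0.08100 m
3.2×10⁻⁴ × 0.38 × 810 = 0.098496 m
430 × 2.7×10⁻⁴ × 0.63 = 0.073143 m
1510–2180 m: 670 × 0.89 × 1.8×10⁻⁴ = 0.107334 m
Layer 5: 1.7×10⁻⁴ × 680 × 0.26 = 0.030056 m
Δh = 0.08100 + 0.098496 + 0.073143 + 0.107334 + 0.030056 = 0.390029 m ≈ 390 mm

Δh ≈ 390 mm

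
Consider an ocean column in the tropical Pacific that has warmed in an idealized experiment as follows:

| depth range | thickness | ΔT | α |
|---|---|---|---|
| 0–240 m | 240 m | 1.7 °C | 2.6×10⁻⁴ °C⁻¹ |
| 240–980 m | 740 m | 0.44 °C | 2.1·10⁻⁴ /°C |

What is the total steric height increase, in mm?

240 × 2.6×10⁻⁴ × 1.7 = 0.10608 m
2.1×10⁻⁴ × 740 × 0.44 = 0.068376 m
Δh = 0.10608 + 0.068376 = 0.174456 m

Δh ≈ 170 mm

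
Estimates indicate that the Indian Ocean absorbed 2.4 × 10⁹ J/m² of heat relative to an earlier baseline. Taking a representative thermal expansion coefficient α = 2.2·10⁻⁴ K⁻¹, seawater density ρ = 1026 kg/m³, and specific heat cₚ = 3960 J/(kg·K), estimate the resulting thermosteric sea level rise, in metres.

Δh = αQ/(ρcₚ) = 2.2×10⁻⁴ × 2.4×10⁹ / (1026 × 3960) ≈ 0.12995 m

0.130 m of thermosteric rise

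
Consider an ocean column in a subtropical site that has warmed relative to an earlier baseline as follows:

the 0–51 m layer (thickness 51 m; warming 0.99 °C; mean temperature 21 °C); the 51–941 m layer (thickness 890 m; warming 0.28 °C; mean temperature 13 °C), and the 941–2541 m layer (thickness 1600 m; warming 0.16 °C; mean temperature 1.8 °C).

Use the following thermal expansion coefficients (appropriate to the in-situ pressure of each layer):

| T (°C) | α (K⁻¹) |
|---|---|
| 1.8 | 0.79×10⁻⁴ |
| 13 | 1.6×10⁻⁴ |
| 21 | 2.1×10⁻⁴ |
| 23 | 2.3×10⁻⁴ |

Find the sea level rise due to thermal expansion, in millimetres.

Δh = 70.7 mm

Layer 1 at 21 °C → α = 2.1×10⁻⁴ K⁻¹
Layer 2 at 13 °C → α = 1.6×10⁻⁴ K⁻¹
Layer 3 at 1.8 °C → α = 0.79×10⁻⁴ K⁻¹
0–51 m: 0.99 × 51 × 2.1×10⁻⁴ = 0.0106029 m
0.28 × 890 × 1.6×10⁻⁴ = 0.039872 m
941–2541 m: 0.79×10⁻⁴ × 0.16 × 1600 = 0.020224 m
Δh = 0.0106029 + 0.039872 + 0.020224 = 0.0706989 m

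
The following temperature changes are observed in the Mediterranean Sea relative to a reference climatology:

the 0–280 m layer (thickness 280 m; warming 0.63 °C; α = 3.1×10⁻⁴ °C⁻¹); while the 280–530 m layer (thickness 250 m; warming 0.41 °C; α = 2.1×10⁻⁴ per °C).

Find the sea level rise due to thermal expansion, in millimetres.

76 mm of thermosteric rise

Layer 1: 3.1×10⁻⁴ × 280 × 0.63 = 0.054684 m
280–530 m: 250 × 0.41 × 2.1×10⁻⁴ = 0.021525 m
Δh = 0.054684 + 0.021525 = 0.076209 m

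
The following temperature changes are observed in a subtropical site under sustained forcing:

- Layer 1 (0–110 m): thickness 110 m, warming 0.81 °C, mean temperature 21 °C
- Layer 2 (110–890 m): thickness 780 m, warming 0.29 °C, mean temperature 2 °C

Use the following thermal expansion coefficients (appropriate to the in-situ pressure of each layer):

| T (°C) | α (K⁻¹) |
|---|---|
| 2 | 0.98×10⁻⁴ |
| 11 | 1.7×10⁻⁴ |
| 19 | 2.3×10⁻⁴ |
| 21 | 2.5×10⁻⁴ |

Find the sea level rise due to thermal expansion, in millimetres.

Layer 1 at 21 °C → α = 2.5×10⁻⁴ K⁻¹
Layer 2 at 2 °C → α = 0.98×10⁻⁴ K⁻¹
Layer 1: 2.5×10⁻⁴ × 110 × 0.81 = 0.022275 m
Layer 2: 0.29 × 780 × 0.98×10⁻⁴ = 0.0221676 m
Δh = 0.022275 + 0.0221676 = 0.0444426 m

44.4 mm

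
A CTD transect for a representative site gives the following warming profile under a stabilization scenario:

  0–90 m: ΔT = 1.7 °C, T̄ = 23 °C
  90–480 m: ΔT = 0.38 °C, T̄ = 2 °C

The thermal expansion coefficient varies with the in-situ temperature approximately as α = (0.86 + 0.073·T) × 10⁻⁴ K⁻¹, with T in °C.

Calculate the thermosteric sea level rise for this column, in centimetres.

Layer 1: α = (0.86 + 0.073×23)×10⁻⁴ = 2.539×10⁻⁴ K⁻¹
Layer 2: α = (0.86 + 0.073×2)×10⁻⁴ = 1.006×10⁻⁴ K⁻¹
Layer 1: 90 × 2.539×10⁻⁴ × 1.7 = 0.0388467 m
390 × 1.006×10⁻⁴ × 0.38 = 0.01490892 m
Δh = 0.0388467 + 0.01490892 = 0.05375562 m

Δh ≈ 5.4 cm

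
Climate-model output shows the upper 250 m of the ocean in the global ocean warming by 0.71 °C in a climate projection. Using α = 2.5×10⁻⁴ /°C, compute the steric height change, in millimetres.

Δh ≈ 44.4 mm

Δh = αΔT·H = 2.5×10⁻⁴ × 0.71 × 250 = 0.044375 m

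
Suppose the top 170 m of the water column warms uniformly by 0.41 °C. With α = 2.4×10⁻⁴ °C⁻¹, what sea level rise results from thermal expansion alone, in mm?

Δh = αΔT·H = 2.4×10⁻⁴ × 0.41 × 170 = 0.016728 m

about 16.7 mm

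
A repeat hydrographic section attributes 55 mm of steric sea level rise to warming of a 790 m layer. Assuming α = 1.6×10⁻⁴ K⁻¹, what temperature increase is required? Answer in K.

ΔT ≈ 0.435 K

ΔT = Δh/(αH) = 0.055 / (1.6×10⁻⁴ × 790) ≈ 0.4351 K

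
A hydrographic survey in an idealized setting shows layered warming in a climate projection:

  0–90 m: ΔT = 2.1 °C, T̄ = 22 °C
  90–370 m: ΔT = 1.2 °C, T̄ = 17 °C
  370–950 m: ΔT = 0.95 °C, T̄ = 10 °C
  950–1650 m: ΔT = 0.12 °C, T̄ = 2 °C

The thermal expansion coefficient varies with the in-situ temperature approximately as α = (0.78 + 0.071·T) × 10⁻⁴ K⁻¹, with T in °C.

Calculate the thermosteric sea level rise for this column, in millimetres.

Layer 1: α = (0.78 + 0.071×22)×10⁻⁴ = 2.342×10⁻⁴ K⁻¹
Layer 2: α = (0.78 + 0.071×17)×10⁻⁴ = 1.987×10⁻⁴ K⁻¹
Layer 3: α = (0.78 + 0.071×10)×10⁻⁴ = 1.49×10⁻⁴ K⁻¹
Layer 4: α = (0.78 + 0.071×2)×10⁻⁴ = 0.922×10⁻⁴ K⁻¹
0–90 m: 2.342×10⁻⁴ × 2.1 × 90 = 0.0442638 m
1.2 × 1.987×10⁻⁴ × 280 = 0.0667632 m
580 × 1.49×10⁻⁴ × 0.95 = 0.082099 m
0.12 × 700 × 0.922×10⁻⁴ = 0.0077448 m
Δh = 0.0442638 + 0.0667632 + 0.082099 + 0.0077448 = 0.2008708 m

Δh = 200 mm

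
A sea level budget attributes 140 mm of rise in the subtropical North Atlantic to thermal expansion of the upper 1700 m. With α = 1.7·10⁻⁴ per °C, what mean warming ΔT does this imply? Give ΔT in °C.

0.484 °C

ΔT = Δh/(αH) = 0.14 / (1.7×10⁻⁴ × 1700) ≈ 0.4844 °C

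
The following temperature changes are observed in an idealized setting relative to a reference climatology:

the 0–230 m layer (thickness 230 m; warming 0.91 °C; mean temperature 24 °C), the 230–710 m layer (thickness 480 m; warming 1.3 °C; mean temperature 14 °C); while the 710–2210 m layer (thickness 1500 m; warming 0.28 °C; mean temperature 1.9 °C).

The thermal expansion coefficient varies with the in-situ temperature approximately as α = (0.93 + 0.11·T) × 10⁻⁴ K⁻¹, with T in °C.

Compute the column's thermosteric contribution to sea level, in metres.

0.277 m of thermosteric rise

Layer 1: α = (0.93 + 0.11×24)×10⁻⁴ = 3.57×10⁻⁴ K⁻¹
Layer 2: α = (0.93 + 0.11×14)×10⁻⁴ = 2.47×10⁻⁴ K⁻¹
Layer 3: α = (0.93 + 0.11×1.9)×10⁻⁴ = 1.139×10⁻⁴ K⁻¹
0–230 m: 230 × 0.91 × 3.57×10⁻⁴ = 0.0747201 m
230–710 m: 2.47×10⁻⁴ × 1.3 × 480 = 0.154128 m
Layer 3: 1500 × 1.139×10⁻⁴ × 0.28 = 0.047838 m
Δh = 0.0747201 + 0.154128 + 0.047838 = 0.2766861 m ≈ 0.277 m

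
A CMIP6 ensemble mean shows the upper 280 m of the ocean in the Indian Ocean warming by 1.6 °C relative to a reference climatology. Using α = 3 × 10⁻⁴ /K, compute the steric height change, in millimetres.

134 mm of thermosteric rise

Δh = αΔT·H = 3×10⁻⁴ × 1.6 × 280 = 0.13440 m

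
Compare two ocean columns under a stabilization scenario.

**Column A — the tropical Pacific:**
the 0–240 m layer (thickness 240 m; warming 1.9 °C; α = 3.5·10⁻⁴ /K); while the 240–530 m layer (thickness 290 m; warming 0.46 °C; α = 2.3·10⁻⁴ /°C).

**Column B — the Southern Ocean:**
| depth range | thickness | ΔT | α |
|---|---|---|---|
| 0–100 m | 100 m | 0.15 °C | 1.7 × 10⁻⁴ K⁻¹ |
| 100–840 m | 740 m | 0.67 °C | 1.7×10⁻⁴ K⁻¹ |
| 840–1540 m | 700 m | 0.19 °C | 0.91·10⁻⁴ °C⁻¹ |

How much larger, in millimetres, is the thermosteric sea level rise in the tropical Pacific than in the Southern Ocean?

A 0–240 m: 1.9 × 3.5×10⁻⁴ × 240 = 0.15960 m
A 290 × 2.3×10⁻⁴ × 0.46 = 0.030682 m
A total: 0.190282 m
B 0.15 × 1.7×10⁻⁴ × 100 = 0.00255 m
B Layer 2: 0.67 × 740 × 1.7×10⁻⁴ = 0.084286 m
B Layer 3: 700 × 0.91×10⁻⁴ × 0.19 = 0.012103 m
B total: 0.098939 m
Difference: 0.190282 − 0.098939 = 0.091343 m

Δh_A − Δh_B ≈ 91.3 mm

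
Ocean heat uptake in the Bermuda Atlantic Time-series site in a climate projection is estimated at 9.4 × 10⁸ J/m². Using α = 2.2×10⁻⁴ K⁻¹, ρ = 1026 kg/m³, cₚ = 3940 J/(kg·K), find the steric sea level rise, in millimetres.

Δh = 51 mm

Δh = αQ/(ρcₚ) = 2.2×10⁻⁴ × 9.4×10⁸ / (1026 × 3940) ≈ 0.051157 m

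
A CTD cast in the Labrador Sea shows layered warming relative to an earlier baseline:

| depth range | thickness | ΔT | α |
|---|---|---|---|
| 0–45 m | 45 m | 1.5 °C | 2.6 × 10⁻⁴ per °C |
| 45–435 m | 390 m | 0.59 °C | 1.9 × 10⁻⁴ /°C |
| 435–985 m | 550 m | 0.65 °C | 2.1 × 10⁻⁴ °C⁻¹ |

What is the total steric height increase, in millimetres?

Δh = 136 mm

1.5 × 45 × 2.6×10⁻⁴ = 0.01755 m
45–435 m: 390 × 0.59 × 1.9×10⁻⁴ = 0.043719 m
Layer 3: 550 × 2.1×10⁻⁴ × 0.65 = 0.075075 m
Δh = 0.01755 + 0.043719 + 0.075075 = 0.136344 m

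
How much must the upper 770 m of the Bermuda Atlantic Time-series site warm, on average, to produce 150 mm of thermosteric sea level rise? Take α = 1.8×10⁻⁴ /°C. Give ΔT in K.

ΔT = Δh/(αH) = 0.15 / (1.8×10⁻⁴ × 770) ≈ 1.082 K

about 1.08 K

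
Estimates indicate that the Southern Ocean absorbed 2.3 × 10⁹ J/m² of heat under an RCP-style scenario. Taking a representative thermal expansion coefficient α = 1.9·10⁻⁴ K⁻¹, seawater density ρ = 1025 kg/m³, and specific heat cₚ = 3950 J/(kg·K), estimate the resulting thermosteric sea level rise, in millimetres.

Δh = αQ/(ρcₚ) = 1.9×10⁻⁴ × 2.3×10⁹ / (1025 × 3950) ≈ 0.10793 m

about 108 mm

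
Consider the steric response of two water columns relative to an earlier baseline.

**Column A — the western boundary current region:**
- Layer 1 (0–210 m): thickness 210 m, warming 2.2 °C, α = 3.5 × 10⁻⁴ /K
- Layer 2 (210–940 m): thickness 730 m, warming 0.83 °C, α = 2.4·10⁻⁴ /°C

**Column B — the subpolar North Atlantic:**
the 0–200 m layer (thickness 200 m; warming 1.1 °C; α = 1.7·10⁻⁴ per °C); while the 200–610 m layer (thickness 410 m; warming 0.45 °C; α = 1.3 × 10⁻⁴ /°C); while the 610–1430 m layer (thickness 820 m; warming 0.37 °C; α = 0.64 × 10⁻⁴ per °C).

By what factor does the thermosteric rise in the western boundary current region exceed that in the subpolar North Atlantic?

a factor of 3.80

A Layer 1: 210 × 2.2 × 3.5×10⁻⁴ = 0.16170 m
A 730 × 2.4×10⁻⁴ × 0.83 = 0.145416 m
A total: 0.307116 m
B 0–200 m: 1.1 × 1.7×10⁻⁴ × 200 = 0.03740 m
B 200–610 m: 1.3×10⁻⁴ × 410 × 0.45 = 0.023985 m
B Layer 3: 820 × 0.64×10⁻⁴ × 0.37 = 0.0194176 m
B total: 0.0808026 m
Ratio: 0.307116 / 0.0808026 ≈ 3.801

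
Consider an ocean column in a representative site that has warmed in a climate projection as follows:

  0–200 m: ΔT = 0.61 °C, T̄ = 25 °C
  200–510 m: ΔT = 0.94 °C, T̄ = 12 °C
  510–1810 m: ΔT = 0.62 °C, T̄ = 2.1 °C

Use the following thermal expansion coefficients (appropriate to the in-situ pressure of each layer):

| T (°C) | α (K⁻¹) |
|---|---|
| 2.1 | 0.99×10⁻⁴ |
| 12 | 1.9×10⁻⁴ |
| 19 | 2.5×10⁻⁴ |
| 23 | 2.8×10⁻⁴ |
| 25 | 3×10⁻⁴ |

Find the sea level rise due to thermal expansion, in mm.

172 mm of thermosteric rise

Layer 1 at 25 °C → α = 3×10⁻⁴ K⁻¹
Layer 2 at 12 °C → α = 1.9×10⁻⁴ K⁻¹
Layer 3 at 2.1 °C → α = 0.99×10⁻⁴ K⁻¹
0–200 m: 200 × 3×10⁻⁴ × 0.61 = 0.03660 m
Layer 2: 310 × 0.94 × 1.9×10⁻⁴ = 0.055366 m
510–1810 m: 1300 × 0.99×10⁻⁴ × 0.62 = 0.079794 m
Δh = 0.03660 + 0.055366 + 0.079794 = 0.17176 m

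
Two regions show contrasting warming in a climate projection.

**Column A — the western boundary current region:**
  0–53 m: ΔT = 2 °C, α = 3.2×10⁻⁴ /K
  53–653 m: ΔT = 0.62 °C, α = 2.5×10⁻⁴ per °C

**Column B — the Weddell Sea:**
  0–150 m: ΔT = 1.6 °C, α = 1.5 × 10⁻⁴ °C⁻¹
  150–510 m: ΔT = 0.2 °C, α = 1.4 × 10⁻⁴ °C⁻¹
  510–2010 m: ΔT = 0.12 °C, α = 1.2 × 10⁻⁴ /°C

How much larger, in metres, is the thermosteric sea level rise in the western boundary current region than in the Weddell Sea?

A 0–53 m: 53 × 3.2×10⁻⁴ × 2 = 0.03392 m
A 600 × 0.62 × 2.5×10⁻⁴ = 0.09300 m
A total: 0.12692 m
B 0–150 m: 1.6 × 150 × 1.5×10⁻⁴ = 0.03600 m
B 150–510 m: 1.4×10⁻⁴ × 360 × 0.2 = 0.01008 m
B Layer 3: 1.2×10⁻⁴ × 1500 × 0.12 = 0.02160 m
B total: 0.06768 m
Difference: 0.12692 − 0.06768 = 0.05924 m

0.059 m larger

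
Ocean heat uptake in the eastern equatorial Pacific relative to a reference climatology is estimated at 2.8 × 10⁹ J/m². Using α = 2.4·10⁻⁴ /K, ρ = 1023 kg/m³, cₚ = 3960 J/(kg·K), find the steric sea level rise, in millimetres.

Δh = αQ/(ρcₚ) = 2.4×10⁻⁴ × 2.8×10⁹ / (1023 × 3960) ≈ 0.16588 m

170 mm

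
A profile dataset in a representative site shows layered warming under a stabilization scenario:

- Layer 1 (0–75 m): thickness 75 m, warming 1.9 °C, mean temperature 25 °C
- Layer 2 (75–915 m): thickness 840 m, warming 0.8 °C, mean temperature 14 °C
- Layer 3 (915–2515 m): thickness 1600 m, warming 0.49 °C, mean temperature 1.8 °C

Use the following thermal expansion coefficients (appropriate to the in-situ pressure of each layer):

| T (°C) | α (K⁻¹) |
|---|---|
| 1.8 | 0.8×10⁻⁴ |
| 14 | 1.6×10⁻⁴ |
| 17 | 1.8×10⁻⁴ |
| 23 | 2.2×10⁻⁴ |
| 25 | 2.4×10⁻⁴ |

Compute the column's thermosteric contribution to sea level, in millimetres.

Layer 1 at 25 °C → α = 2.4×10⁻⁴ K⁻¹
Layer 2 at 14 °C → α = 1.6×10⁻⁴ K⁻¹
Layer 3 at 1.8 °C → α = 0.8×10⁻⁴ K⁻¹
0–75 m: 75 × 2.4×10⁻⁴ × 1.9 = 0.03420 m
840 × 0.8 × 1.6×10⁻⁴ = 0.10752 m
Layer 3: 0.8×10⁻⁴ × 1600 × 0.49 = 0.06272 m
Δh = 0.03420 + 0.10752 + 0.06272 = 0.20444 m

Δh ≈ 204 mm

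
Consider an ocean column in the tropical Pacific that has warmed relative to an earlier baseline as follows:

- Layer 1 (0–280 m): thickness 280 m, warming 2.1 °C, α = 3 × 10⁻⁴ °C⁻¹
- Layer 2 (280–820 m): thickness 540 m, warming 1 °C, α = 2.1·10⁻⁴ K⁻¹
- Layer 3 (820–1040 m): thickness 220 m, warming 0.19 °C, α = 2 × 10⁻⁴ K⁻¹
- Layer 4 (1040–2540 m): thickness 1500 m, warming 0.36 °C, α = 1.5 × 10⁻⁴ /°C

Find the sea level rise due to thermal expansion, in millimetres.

280 × 2.1 × 3×10⁻⁴ = 0.17640 m
1 × 540 × 2.1×10⁻⁴ = 0.11340 m
Layer 3: 2×10⁻⁴ × 0.19 × 220 = 0.00836 m
1040–2540 m: 1500 × 0.36 × 1.5×10⁻⁴ = 0.08100 m
Δh = 0.17640 + 0.11340 + 0.00836 + 0.08100 = 0.37916 m ≈ 380 mm

380 mm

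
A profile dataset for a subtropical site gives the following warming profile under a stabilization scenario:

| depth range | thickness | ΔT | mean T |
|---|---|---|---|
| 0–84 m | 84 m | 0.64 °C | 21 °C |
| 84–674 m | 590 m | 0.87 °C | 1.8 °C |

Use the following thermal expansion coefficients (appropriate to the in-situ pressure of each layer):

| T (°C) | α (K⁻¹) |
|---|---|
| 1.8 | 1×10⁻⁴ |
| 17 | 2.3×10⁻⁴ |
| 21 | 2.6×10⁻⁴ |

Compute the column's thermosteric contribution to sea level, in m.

Layer 1 at 21 °C → α = 2.6×10⁻⁴ K⁻¹
Layer 2 at 1.8 °C → α = 1×10⁻⁴ K⁻¹
0–84 m: 84 × 2.6×10⁻⁴ × 0.64 = 0.0139776 m
84–674 m: 1×10⁻⁴ × 0.87 × 590 = 0.05133 m
Δh = 0.0139776 + 0.05133 = 0.0653076 m ≈ 0.0653 m

Δh = 0.0653 m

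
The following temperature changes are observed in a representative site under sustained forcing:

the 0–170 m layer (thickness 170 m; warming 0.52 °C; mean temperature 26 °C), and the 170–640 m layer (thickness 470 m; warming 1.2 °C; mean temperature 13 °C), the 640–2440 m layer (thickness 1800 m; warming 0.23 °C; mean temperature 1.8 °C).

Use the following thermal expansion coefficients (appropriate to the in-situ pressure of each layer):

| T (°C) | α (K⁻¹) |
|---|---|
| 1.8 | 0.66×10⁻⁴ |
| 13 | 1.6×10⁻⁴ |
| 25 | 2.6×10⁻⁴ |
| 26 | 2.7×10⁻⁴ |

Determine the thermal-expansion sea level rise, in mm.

Layer 1 at 26 °C → α = 2.7×10⁻⁴ K⁻¹
Layer 2 at 13 °C → α = 1.6×10⁻⁴ K⁻¹
Layer 3 at 1.8 °C → α = 0.66×10⁻⁴ K⁻¹
Layer 1: 0.52 × 2.7×10⁻⁴ × 170 = 0.023868 m
Layer 2: 470 × 1.6×10⁻⁴ × 1.2 = 0.09024 m
640–2440 m: 0.23 × 1800 × 0.66×10⁻⁴ = 0.027324 m
Δh = 0.023868 + 0.09024 + 0.027324 = 0.141432 m

about 140 mm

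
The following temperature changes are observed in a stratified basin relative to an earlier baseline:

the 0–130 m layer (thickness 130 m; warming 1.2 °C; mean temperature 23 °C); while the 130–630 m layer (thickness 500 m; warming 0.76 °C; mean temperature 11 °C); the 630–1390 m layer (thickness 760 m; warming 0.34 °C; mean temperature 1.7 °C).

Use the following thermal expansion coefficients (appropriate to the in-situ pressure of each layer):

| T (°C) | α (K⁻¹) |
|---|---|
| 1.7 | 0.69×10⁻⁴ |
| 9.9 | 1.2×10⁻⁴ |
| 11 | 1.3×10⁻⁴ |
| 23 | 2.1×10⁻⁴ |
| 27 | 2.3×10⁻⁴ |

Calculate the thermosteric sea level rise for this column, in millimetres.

Δh = 100 mm

Layer 1 at 23 °C → α = 2.1×10⁻⁴ K⁻¹
Layer 2 at 11 °C → α = 1.3×10⁻⁴ K⁻¹
Layer 3 at 1.7 °C → α = 0.69×10⁻⁴ K⁻¹
130 × 1.2 × 2.1×10⁻⁴ = 0.03276 m
0.76 × 1.3×10⁻⁴ × 500 = 0.04940 m
0.34 × 0.69×10⁻⁴ × 760 = 0.0178296 m
Δh = 0.03276 + 0.04940 + 0.0178296 = 0.0999896 m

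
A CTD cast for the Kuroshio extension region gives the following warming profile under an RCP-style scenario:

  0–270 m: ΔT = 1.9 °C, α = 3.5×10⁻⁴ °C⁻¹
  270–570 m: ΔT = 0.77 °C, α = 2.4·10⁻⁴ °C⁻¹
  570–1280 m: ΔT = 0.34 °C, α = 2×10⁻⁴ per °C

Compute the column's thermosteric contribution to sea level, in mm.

0–270 m: 270 × 3.5×10⁻⁴ × 1.9 = 0.17955 m
270–570 m: 0.77 × 2.4×10⁻⁴ × 300 = 0.05544 m
Layer 3: 0.34 × 710 × 2×10⁻⁴ = 0.04828 m
Δh = 0.17955 + 0.05544 + 0.04828 = 0.28327 m ≈ 283 mm

283 mm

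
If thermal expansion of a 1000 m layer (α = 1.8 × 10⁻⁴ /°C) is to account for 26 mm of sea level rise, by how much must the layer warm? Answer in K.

ΔT = Δh/(αH) = 0.026 / (1.8×10⁻⁴ × 1000) ≈ 0.1444 K

0.14 K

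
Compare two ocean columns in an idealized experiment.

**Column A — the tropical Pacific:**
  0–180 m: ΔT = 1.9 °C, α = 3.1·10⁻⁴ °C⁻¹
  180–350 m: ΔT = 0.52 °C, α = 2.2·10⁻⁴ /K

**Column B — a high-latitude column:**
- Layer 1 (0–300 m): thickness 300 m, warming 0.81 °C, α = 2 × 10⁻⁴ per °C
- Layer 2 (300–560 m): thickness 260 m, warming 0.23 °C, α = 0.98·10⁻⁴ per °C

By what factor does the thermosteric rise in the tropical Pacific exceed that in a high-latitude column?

2.3

A Layer 1: 3.1×10⁻⁴ × 1.9 × 180 = 0.10602 m
A Layer 2: 2.2×10⁻⁴ × 170 × 0.52 = 0.019448 m
A total: 0.125468 m
B Layer 1: 2×10⁻⁴ × 0.81 × 300 = 0.04860 m
B 260 × 0.98×10⁻⁴ × 0.23 = 0.0058604 m
B total: 0.0544604 m
Ratio: 0.125468 / 0.0544604 ≈ 2.304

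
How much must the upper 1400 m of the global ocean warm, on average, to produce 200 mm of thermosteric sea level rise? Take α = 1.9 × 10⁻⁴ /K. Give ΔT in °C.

ΔT = Δh/(αH) = 0.2 / (1.9×10⁻⁴ × 1400) ≈ 0.7519 °C

ΔT ≈ 0.752 °C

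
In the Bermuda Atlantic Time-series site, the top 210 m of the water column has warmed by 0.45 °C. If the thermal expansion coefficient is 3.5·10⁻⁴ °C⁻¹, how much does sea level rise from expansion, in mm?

Δh = αΔT·H = 3.5×10⁻⁴ × 0.45 × 210 = 0.033075 m

33 mm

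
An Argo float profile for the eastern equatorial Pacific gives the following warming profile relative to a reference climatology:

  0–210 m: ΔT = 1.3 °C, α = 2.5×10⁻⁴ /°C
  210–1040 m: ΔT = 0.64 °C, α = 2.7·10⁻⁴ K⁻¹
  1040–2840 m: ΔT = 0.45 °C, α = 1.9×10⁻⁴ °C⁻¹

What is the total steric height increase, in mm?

Layer 1: 1.3 × 210 × 2.5×10⁻⁴ = 0.06825 m
0.64 × 2.7×10⁻⁴ × 830 = 0.143424 m
Layer 3: 1800 × 0.45 × 1.9×10⁻⁴ = 0.15390 m
Δh = 0.06825 + 0.143424 + 0.15390 = 0.365574 m ≈ 366 mm

366 mm of thermosteric rise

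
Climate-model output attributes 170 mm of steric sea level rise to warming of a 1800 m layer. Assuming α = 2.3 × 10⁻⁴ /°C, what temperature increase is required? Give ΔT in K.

ΔT = Δh/(αH) = 0.17 / (2.3×10⁻⁴ × 1800) ≈ 0.4106 K

0.411 K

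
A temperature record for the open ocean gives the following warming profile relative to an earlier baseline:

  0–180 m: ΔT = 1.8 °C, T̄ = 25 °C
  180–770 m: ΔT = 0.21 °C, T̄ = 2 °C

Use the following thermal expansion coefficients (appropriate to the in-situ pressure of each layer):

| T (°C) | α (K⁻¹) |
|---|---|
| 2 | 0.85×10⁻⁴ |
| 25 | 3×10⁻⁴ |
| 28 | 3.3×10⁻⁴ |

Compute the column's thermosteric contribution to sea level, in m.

Layer 1 at 25 °C → α = 3×10⁻⁴ K⁻¹
Layer 2 at 2 °C → α = 0.85×10⁻⁴ K⁻¹
0–180 m: 180 × 1.8 × 3×10⁻⁴ = 0.09720 m
Layer 2: 0.85×10⁻⁴ × 0.21 × 590 = 0.0105315 m
Δh = 0.09720 + 0.0105315 = 0.1077315 m

0.108 m of thermosteric rise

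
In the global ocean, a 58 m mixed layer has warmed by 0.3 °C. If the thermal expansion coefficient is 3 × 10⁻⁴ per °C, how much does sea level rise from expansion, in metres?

Δh = 0.00522 m

Δh = αΔT·H = 3×10⁻⁴ × 0.3 × 58 = 0.00522 m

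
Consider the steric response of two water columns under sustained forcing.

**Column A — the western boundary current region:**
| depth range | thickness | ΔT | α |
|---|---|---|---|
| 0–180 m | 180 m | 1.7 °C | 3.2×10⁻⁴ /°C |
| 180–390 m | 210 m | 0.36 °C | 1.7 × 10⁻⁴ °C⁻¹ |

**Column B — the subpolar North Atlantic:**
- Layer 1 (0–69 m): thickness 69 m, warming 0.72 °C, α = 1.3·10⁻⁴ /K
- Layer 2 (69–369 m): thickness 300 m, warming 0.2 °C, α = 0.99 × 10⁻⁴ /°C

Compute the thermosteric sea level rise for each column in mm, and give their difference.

A 180 × 3.2×10⁻⁴ × 1.7 = 0.09792 m
A Layer 2: 0.36 × 1.7×10⁻⁴ × 210 = 0.012852 m
A total: 0.110772 m
B 0–69 m: 69 × 0.72 × 1.3×10⁻⁴ = 0.0064584 m
B 69–369 m: 0.2 × 0.99×10⁻⁴ × 300 = 0.00594 m
B total: 0.0123984 m
Difference: 0.110772 − 0.0123984 = 0.0983736 m

Δh_A ≈ 110 mm, Δh_B ≈ 12 mm; difference ≈ 98 mm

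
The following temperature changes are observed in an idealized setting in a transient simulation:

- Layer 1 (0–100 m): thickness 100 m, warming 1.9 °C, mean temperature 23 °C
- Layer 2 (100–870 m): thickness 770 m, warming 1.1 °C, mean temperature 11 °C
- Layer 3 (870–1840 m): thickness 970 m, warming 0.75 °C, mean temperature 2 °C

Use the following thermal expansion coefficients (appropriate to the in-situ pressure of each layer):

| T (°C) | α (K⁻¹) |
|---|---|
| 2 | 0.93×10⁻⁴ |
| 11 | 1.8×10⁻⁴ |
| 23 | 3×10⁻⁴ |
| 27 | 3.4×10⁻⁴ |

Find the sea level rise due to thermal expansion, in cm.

Δh ≈ 28 cm

Layer 1 at 23 °C → α = 3×10⁻⁴ K⁻¹
Layer 2 at 11 °C → α = 1.8×10⁻⁴ K⁻¹
Layer 3 at 2 °C → α = 0.93×10⁻⁴ K⁻¹
Layer 1: 3×10⁻⁴ × 100 × 1.9 = 0.05700 m
100–870 m: 1.8×10⁻⁴ × 770 × 1.1 = 0.15246 m
870–1840 m: 0.75 × 970 × 0.93×10⁻⁴ = 0.0676575 m
Δh = 0.05700 + 0.15246 + 0.0676575 = 0.2771175 m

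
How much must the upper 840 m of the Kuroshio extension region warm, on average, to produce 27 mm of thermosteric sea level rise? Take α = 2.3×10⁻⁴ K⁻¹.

about 0.14 °C

ΔT = Δh/(αH) = 0.027 / (2.3×10⁻⁴ × 840) ≈ 0.1398 °C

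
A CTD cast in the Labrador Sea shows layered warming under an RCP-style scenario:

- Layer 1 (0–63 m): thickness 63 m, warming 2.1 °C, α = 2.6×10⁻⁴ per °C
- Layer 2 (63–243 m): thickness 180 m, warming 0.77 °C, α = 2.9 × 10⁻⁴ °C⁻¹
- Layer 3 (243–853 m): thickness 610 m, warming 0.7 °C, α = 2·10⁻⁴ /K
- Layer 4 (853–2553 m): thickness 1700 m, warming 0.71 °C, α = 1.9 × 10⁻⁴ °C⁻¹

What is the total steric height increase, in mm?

Δh = 389 mm

Layer 1: 63 × 2.6×10⁻⁴ × 2.1 = 0.034398 m
2.9×10⁻⁴ × 0.77 × 180 = 0.040194 m
Layer 3: 0.7 × 2×10⁻⁴ × 610 = 0.08540 m
853–2553 m: 0.71 × 1.9×10⁻⁴ × 1700 = 0.22933 m
Δh = 0.034398 + 0.040194 + 0.08540 + 0.22933 = 0.389322 m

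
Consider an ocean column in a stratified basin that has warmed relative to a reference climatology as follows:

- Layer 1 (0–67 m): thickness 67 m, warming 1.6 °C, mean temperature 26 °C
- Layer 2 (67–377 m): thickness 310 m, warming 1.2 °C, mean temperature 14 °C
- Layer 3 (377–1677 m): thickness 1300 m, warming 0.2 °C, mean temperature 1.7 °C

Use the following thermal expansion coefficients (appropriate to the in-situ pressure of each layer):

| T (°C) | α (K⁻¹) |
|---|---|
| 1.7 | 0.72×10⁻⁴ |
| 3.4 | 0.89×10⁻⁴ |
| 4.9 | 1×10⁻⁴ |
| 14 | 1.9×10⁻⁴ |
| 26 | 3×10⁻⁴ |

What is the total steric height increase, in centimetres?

Layer 1 at 26 °C → α = 3×10⁻⁴ K⁻¹
Layer 2 at 14 °C → α = 1.9×10⁻⁴ K⁻¹
Layer 3 at 1.7 °C → α = 0.72×10⁻⁴ K⁻¹
Layer 1: 67 × 3×10⁻⁴ × 1.6 = 0.03216 m
1.9×10⁻⁴ × 1.2 × 310 = 0.07068 m
Layer 3: 0.2 × 1300 × 0.72×10⁻⁴ = 0.01872 m
Δh = 0.03216 + 0.07068 + 0.01872 = 0.12156 m ≈ 12.2 cm

Δh = 12.2 cm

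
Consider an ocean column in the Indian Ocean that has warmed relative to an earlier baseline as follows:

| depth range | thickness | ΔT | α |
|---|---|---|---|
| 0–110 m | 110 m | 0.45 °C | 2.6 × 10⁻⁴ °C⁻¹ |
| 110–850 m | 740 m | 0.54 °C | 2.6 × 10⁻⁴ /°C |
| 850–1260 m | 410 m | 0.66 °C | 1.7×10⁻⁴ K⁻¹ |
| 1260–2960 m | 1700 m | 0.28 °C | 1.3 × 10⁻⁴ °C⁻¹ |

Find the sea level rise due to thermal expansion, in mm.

about 225 mm

0.45 × 110 × 2.6×10⁻⁴ = 0.01287 m
Layer 2: 2.6×10⁻⁴ × 0.54 × 740 = 0.103896 m
1.7×10⁻⁴ × 410 × 0.66 = 0.046002 m
1260–2960 m: 1700 × 0.28 × 1.3×10⁻⁴ = 0.06188 m
Δh = 0.01287 + 0.103896 + 0.046002 + 0.06188 = 0.224648 m ≈ 225 mm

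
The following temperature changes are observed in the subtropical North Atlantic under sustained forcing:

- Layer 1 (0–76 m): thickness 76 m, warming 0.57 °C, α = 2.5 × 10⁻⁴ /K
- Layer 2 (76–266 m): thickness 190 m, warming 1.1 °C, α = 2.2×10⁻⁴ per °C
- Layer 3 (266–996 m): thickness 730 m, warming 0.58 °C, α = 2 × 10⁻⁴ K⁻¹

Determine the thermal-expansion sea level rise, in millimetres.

0.57 × 2.5×10⁻⁴ × 76 = 0.01083 m
2.2×10⁻⁴ × 1.1 × 190 = 0.04598 m
730 × 2×10⁻⁴ × 0.58 = 0.08468 m
Δh = 0.01083 + 0.04598 + 0.08468 = 0.14149 m

141 mm of thermosteric rise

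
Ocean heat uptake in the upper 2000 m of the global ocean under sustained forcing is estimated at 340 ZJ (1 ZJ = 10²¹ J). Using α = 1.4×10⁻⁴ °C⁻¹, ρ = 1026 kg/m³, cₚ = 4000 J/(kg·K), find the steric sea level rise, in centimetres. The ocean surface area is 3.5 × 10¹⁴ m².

3.31 cm

Per unit area: Q = 340×10²¹ / (3.5×10¹⁴) ≈ 9.714×10⁸ J/m²
Δh = αQ/(ρcₚ) = 1.4×10⁻⁴ × 9.714×10⁸ / (1026 × 4000) ≈ 0.033137 m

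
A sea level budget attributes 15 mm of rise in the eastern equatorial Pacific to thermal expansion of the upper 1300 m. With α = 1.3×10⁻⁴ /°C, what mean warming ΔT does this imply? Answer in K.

ΔT ≈ 0.089 K

ΔT = Δh/(αH) = 0.015 / (1.3×10⁻⁴ × 1300) ≈ 0.08876 K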